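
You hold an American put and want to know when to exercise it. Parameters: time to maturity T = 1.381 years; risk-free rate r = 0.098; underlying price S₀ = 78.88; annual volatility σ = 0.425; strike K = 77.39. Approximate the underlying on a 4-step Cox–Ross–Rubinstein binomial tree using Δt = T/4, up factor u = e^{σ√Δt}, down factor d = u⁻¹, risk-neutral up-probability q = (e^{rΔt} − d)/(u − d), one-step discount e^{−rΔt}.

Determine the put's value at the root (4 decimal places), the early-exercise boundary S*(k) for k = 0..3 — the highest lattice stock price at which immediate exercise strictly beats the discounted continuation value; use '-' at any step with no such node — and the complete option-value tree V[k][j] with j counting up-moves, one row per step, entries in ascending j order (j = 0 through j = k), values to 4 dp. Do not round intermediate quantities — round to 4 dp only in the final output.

price = 10.2866
boundary = - - 47.8698 61.4489
tree:
10.2866
17.8194 3.6344
29.5202 7.6116 0.0000
40.0986 15.9411 0.0000 0.0000
48.3393 29.5202 0.0000 0.0000 0.0000

params: Δt=0.34525 u=1.28367 d=0.77902 q=0.50608 e^(-rΔt)=0.96673
t_4 payoffs: 48.3393 29.5202 0.0000 0.0000 0.0000
t_3: node(3,0) S=37.2914 payoff=40.0986 vs cont=37.5239 → 40.0986 [stop]  node(3,1) S=61.4489 payoff=15.9411 vs cont=14.0954 → 15.9411 [stop]  node(3,2) S=101.2557 payoff=0.0000 vs cont=0.0000 → 0.0000 [wait]  node(3,3) S=166.8495 payoff=0.0000 vs cont=0.0000 → 0.0000 [wait]  ⇒ S*(3)=61.4489
t_2: node(2,0) S=47.8698 payoff=29.5202 vs cont=26.9455 → 29.5202 [stop]  node(2,1) S=78.8800 payoff=0.0000 vs cont=7.6116 → 7.6116 [wait]  node(2,2) S=129.9787 payoff=0.0000 vs cont=0.0000 → 0.0000 [wait]  ⇒ S*(2)=47.8698
t_1: node(1,0) S=61.4489 payoff=15.9411 vs cont=17.8194 → 17.8194 [wait]  node(1,1) S=101.2557 payoff=0.0000 vs cont=3.6344 → 3.6344 [wait]  ⇒ S*(1)=-
t_0: node(0,0) S=78.8800 payoff=0.0000 vs cont=10.2866 → 10.2866 [wait]  ⇒ S*(0)=-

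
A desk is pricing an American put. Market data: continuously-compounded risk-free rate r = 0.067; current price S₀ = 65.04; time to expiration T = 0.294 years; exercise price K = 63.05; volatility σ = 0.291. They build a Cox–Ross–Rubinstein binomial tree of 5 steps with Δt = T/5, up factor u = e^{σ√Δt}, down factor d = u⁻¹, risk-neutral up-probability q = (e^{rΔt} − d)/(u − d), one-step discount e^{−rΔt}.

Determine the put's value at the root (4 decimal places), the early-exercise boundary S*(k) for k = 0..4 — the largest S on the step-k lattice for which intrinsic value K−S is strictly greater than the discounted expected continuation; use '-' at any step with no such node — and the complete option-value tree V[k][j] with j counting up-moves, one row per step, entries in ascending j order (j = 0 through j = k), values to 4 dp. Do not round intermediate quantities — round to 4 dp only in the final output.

price = 2.8109
boundary = - - - 52.6313 56.4793
tree:
2.8109
4.5181 1.1945
7.0186 2.1537 0.2833
10.4187 3.8102 0.5808 0.0000
14.0045 6.5707 1.1908 0.0000 0.0000
17.3461 10.4187 2.4413 0.0000 0.0000 0.0000

Δt=0.05880  u=1.07311  d=0.93187  q=0.51031  discount=0.99607
step 5 (expiry): payoffs max(K−S,0) = 17.3461 10.4187 2.4413 0.0000 0.0000 0.0000
step 4: (k=4,j=0): S=49.0455, (K−S)⁺=14.0045, hold=13.7566 ⇒ V=14.0045 exercise | (k=4,j=1): S=56.4793, (K−S)⁺=6.5707, hold=6.3228 ⇒ V=6.5707 exercise | (k=4,j=2): S=65.0400, (K−S)⁺=0.0000, hold=1.1908 ⇒ V=1.1908 continue | (k=4,j=3): S=74.8982, (K−S)⁺=0.0000, hold=0.0000 ⇒ V=0.0000 continue | (k=4,j=4): S=86.2506, (K−S)⁺=0.0000, hold=0.0000 ⇒ V=0.0000 continue  boundary S*=56.4793
step 3: (k=3,j=0): S=52.6313, (K−S)⁺=10.4187, hold=10.1708 ⇒ V=10.4187 exercise | (k=3,j=1): S=60.6087, (K−S)⁺=2.4413, hold=3.8102 ⇒ V=3.8102 continue | (k=3,j=2): S=69.7953, (K−S)⁺=0.0000, hold=0.5808 ⇒ V=0.5808 continue | (k=3,j=3): S=80.3742, (K−S)⁺=0.0000, hold=0.0000 ⇒ V=0.0000 continue  boundary S*=52.6313
step 2: (k=2,j=0): S=56.4793, (K−S)⁺=6.5707, hold=7.0186 ⇒ V=7.0186 continue | (k=2,j=1): S=65.0400, (K−S)⁺=0.0000, hold=2.1537 ⇒ V=2.1537 continue | (k=2,j=2): S=74.8982, (K−S)⁺=0.0000, hold=0.2833 ⇒ V=0.2833 continue  boundary S*=-
step 1: (k=1,j=0): S=60.6087, (K−S)⁺=2.4413, hold=4.5181 ⇒ V=4.5181 continue | (k=1,j=1): S=69.7953, (K−S)⁺=0.0000, hold=1.1945 ⇒ V=1.1945 continue  boundary S*=-
step 0: (k=0,j=0): S=65.0400, (K−S)⁺=0.0000, hold=2.8109 ⇒ V=2.8109 continue  boundary S*=-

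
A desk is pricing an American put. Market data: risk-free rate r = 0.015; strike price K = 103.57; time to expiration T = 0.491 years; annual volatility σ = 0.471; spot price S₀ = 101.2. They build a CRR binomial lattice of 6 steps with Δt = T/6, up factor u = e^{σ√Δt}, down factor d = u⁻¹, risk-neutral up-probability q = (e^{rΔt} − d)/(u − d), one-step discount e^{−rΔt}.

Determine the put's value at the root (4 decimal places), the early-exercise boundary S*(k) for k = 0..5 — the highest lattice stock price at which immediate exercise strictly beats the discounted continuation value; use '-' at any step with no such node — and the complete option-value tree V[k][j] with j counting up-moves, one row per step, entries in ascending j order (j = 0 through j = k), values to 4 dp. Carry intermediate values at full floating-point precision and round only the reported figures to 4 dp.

Δt=0.08183, u=1.14424, d=0.87395, q=0.47091, disc=e^(-rΔt)=0.99877
k=6 terminal: V=max(K-S,0) → 58.4792 44.5337 26.2753 2.3700 0.0000 0.0000 0.0000
k=5: j=0 S=51.5945 intr=51.9755 cont=51.8484 V=51.9755[EX]; j=1 S=67.5514 intr=36.0186 cont=35.8916 V=36.0186[EX]; j=2 S=88.4433 intr=15.1267 cont=14.9996 V=15.1267[EX]; j=3 S=115.7966 intr=0.0000 cont=1.2524 V=1.2524[hold]; j=4 S=151.6096 intr=0.0000 cont=0.0000 V=0.0000[hold]; j=5 S=198.4987 intr=0.0000 cont=0.0000 V=0.0000[hold]  S*(5)=88.4433
k=4: j=0 S=59.0363 intr=44.5337 cont=44.4067 V=44.5337[EX]; j=1 S=77.2947 intr=26.2753 cont=26.1483 V=26.2753[EX]; j=2 S=101.2000 intr=2.3700 cont=8.5826 V=8.5826[hold]; j=3 S=132.4986 intr=0.0000 cont=0.6618 V=0.6618[hold]; j=4 S=173.4771 intr=0.0000 cont=0.0000 V=0.0000[hold]  S*(4)=77.2947
k=3: j=0 S=67.5514 intr=36.0186 cont=35.8916 V=36.0186[EX]; j=1 S=88.4433 intr=15.1267 cont=17.9216 V=17.9216[hold]; j=2 S=115.7966 intr=0.0000 cont=4.8467 V=4.8467[hold]; j=3 S=151.6096 intr=0.0000 cont=0.3497 V=0.3497[hold]  S*(3)=67.5514
k=2: j=0 S=77.2947 intr=26.2753 cont=27.4628 V=27.4628[hold]; j=1 S=101.2000 intr=2.3700 cont=11.7500 V=11.7500[hold]; j=2 S=132.4986 intr=0.0000 cont=2.7257 V=2.7257[hold]  S*(2)=-
k=1: j=0 S=88.4433 intr=15.1267 cont=20.0389 V=20.0389[hold]; j=1 S=115.7966 intr=0.0000 cont=7.4912 V=7.4912[hold]  S*(1)=-
k=0: j=0 S=101.2000 intr=2.3700 cont=14.1127 V=14.1127[hold]  S*(0)=-

price = 14.1127
boundary = - - - 67.5514 77.2947 88.4433
tree:
14.1127
20.0389 7.4912
27.4628 11.7500 2.7257
36.0186 17.9216 4.8467 0.3497
44.5337 26.2753 8.5826 0.6618 0.0000
51.9755 36.0186 15.1267 1.2524 0.0000 0.0000
58.4792 44.5337 26.2753 2.3700 0.0000 0.0000 0.0000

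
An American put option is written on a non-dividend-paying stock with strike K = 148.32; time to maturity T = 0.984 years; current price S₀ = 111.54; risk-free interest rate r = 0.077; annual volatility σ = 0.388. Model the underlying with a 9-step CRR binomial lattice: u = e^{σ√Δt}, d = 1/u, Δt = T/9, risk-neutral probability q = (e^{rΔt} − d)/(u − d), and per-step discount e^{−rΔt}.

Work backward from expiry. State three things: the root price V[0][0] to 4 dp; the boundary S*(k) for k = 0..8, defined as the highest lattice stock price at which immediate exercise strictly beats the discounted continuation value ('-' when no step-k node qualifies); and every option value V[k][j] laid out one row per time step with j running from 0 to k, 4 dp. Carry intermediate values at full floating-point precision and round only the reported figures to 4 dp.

price = 38.8046
boundary = - 98.1099 86.2970 98.1099 86.2970 98.1099 111.5400 98.1099 111.5400
tree:
38.8046
50.2101 28.0920
62.0230 38.1582 18.5334
72.4137 50.2101 26.7903 10.6167
81.5532 62.0230 37.4086 16.6593 4.7732
89.5923 72.4137 50.2101 25.2809 8.3475 1.2914
96.6635 81.5532 62.0230 36.7800 14.2466 2.6089 0.0000
102.8832 89.5923 72.4137 50.2101 23.4937 5.2706 0.0000 0.0000
108.3541 96.6635 81.5532 62.0230 36.7800 10.6479 0.0000 0.0000 0.0000
113.1662 102.8832 89.5923 72.4137 50.2101 21.5115 0.0000 0.0000 0.0000 0.0000

Δt=0.10933  u=1.13689  d=0.87959  q=0.50083  discount=0.99162
step 9 (expiry): payoffs max(K−S,0) = 113.1662 102.8832 89.5923 72.4137 50.2101 21.5115 0.0000 0.0000 0.0000 0.0000
step 8: (k=8,j=0): S=39.9659, (K−S)⁺=108.3541, hold=107.1107 ⇒ V=108.3541 exercise | (k=8,j=1): S=51.6565, (K−S)⁺=96.6635, hold=95.4201 ⇒ V=96.6635 exercise | (k=8,j=2): S=66.7668, (K−S)⁺=81.5532, hold=80.3098 ⇒ V=81.5532 exercise | (k=8,j=3): S=86.2970, (K−S)⁺=62.0230, hold=60.7796 ⇒ V=62.0230 exercise | (k=8,j=4): S=111.5400, (K−S)⁺=36.7800, hold=35.5366 ⇒ V=36.7800 exercise | (k=8,j=5): S=144.1670, (K−S)⁺=4.1530, hold=10.6479 ⇒ V=10.6479 continue | (k=8,j=6): S=186.3378, (K−S)⁺=0.0000, hold=0.0000 ⇒ V=0.0000 continue | (k=8,j=7): S=240.8442, (K−S)⁺=0.0000, hold=0.0000 ⇒ V=0.0000 continue | (k=8,j=8): S=311.2944, (K−S)⁺=0.0000, hold=0.0000 ⇒ V=0.0000 continue  boundary S*=111.5400
step 7: (k=7,j=0): S=45.4368, (K−S)⁺=102.8832, hold=101.6398 ⇒ V=102.8832 exercise | (k=7,j=1): S=58.7277, (K−S)⁺=89.5923, hold=88.3489 ⇒ V=89.5923 exercise | (k=7,j=2): S=75.9063, (K−S)⁺=72.4137, hold=71.1703 ⇒ V=72.4137 exercise | (k=7,j=3): S=98.1099, (K−S)⁺=50.2101, hold=48.9666 ⇒ V=50.2101 exercise | (k=7,j=4): S=126.8085, (K−S)⁺=21.5115, hold=23.4937 ⇒ V=23.4937 continue | (k=7,j=5): S=163.9017, (K−S)⁺=0.0000, hold=5.2706 ⇒ V=5.2706 continue | (k=7,j=6): S=211.8452, (K−S)⁺=0.0000, hold=0.0000 ⇒ V=0.0000 continue | (k=7,j=7): S=273.8128, (K−S)⁺=0.0000, hold=0.0000 ⇒ V=0.0000 continue  boundary S*=98.1099
step 6: (k=6,j=0): S=51.6565, (K−S)⁺=96.6635, hold=95.4201 ⇒ V=96.6635 exercise | (k=6,j=1): S=66.7668, (K−S)⁺=81.5532, hold=80.3098 ⇒ V=81.5532 exercise | (k=6,j=2): S=86.2970, (K−S)⁺=62.0230, hold=60.7796 ⇒ V=62.0230 exercise | (k=6,j=3): S=111.5400, (K−S)⁺=36.7800, hold=36.5210 ⇒ V=36.7800 exercise | (k=6,j=4): S=144.1670, (K−S)⁺=4.1530, hold=14.2466 ⇒ V=14.2466 continue | (k=6,j=5): S=186.3378, (K−S)⁺=0.0000, hold=2.6089 ⇒ V=2.6089 continue | (k=6,j=6): S=240.8442, (K−S)⁺=0.0000, hold=0.0000 ⇒ V=0.0000 continue  boundary S*=111.5400
step 5: (k=5,j=0): S=58.7277, (K−S)⁺=89.5923, hold=88.3489 ⇒ V=89.5923 exercise | (k=5,j=1): S=75.9063, (K−S)⁺=72.4137, hold=71.1703 ⇒ V=72.4137 exercise | (k=5,j=2): S=98.1099, (K−S)⁺=50.2101, hold=48.9666 ⇒ V=50.2101 exercise | (k=5,j=3): S=126.8085, (K−S)⁺=21.5115, hold=25.2809 ⇒ V=25.2809 continue | (k=5,j=4): S=163.9017, (K−S)⁺=0.0000, hold=8.3475 ⇒ V=8.3475 continue | (k=5,j=5): S=211.8452, (K−S)⁺=0.0000, hold=1.2914 ⇒ V=1.2914 continue  boundary S*=98.1099
step 4: (k=4,j=0): S=66.7668, (K−S)⁺=81.5532, hold=80.3098 ⇒ V=81.5532 exercise | (k=4,j=1): S=86.2970, (K−S)⁺=62.0230, hold=60.7796 ⇒ V=62.0230 exercise | (k=4,j=2): S=111.5400, (K−S)⁺=36.7800, hold=37.4086 ⇒ V=37.4086 continue | (k=4,j=3): S=144.1670, (K−S)⁺=4.1530, hold=16.6593 ⇒ V=16.6593 continue | (k=4,j=4): S=186.3378, (K−S)⁺=0.0000, hold=4.7732 ⇒ V=4.7732 continue  boundary S*=86.2970
step 3: (k=3,j=0): S=75.9063, (K−S)⁺=72.4137, hold=71.1703 ⇒ V=72.4137 exercise | (k=3,j=1): S=98.1099, (K−S)⁺=50.2101, hold=49.2788 ⇒ V=50.2101 exercise | (k=3,j=2): S=126.8085, (K−S)⁺=21.5115, hold=26.7903 ⇒ V=26.7903 continue | (k=3,j=3): S=163.9017, (K−S)⁺=0.0000, hold=10.6167 ⇒ V=10.6167 continue  boundary S*=98.1099
step 2: (k=2,j=0): S=86.2970, (K−S)⁺=62.0230, hold=60.7796 ⇒ V=62.0230 exercise | (k=2,j=1): S=111.5400, (K−S)⁺=36.7800, hold=38.1582 ⇒ V=38.1582 continue | (k=2,j=2): S=144.1670, (K−S)⁺=4.1530, hold=18.5334 ⇒ V=18.5334 continue  boundary S*=86.2970
step 1: (k=1,j=0): S=98.1099, (K−S)⁺=50.2101, hold=49.6511 ⇒ V=50.2101 exercise | (k=1,j=1): S=126.8085, (K−S)⁺=21.5115, hold=28.0920 ⇒ V=28.0920 continue  boundary S*=98.1099
step 0: (k=0,j=0): S=111.5400, (K−S)⁺=36.7800, hold=38.8046 ⇒ V=38.8046 continue  boundary S*=-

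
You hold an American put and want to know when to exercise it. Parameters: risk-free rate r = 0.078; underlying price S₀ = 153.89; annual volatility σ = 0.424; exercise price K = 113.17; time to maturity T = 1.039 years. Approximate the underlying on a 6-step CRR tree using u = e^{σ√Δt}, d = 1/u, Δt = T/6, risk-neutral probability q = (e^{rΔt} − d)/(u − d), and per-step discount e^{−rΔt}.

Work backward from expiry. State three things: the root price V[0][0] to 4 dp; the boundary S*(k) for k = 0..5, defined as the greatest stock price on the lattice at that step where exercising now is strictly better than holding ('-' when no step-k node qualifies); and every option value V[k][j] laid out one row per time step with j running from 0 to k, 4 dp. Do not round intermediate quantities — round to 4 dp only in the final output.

price = 5.7678
boundary = - - - - 75.9805 90.6419
tree:
5.7678
9.6024 2.0041
15.6191 3.7122 0.3120
24.6319 6.8296 0.6254 0.0000
37.1895 12.4643 1.2537 0.0000 0.0000
49.4795 22.5281 2.5131 0.0000 0.0000 0.0000
59.7815 37.1895 5.0375 0.0000 0.0000 0.0000 0.0000

Δt=0.17317, u=1.19296, d=0.83825, q=0.49434, disc=e^(-rΔt)=0.98658
k=6 terminal: V=max(K-S,0) → 59.7815 37.1895 5.0375 0.0000 0.0000 0.0000 0.0000
k=5: j=0 S=63.6905 intr=49.4795 cont=47.9611 V=49.4795[EX]; j=1 S=90.6419 intr=22.5281 cont=21.0098 V=22.5281[EX]; j=2 S=128.9981 intr=0.0000 cont=2.5131 V=2.5131[hold]; j=3 S=183.5851 intr=0.0000 cont=0.0000 V=0.0000[hold]; j=4 S=261.2713 intr=0.0000 cont=0.0000 V=0.0000[hold]; j=5 S=371.8312 intr=0.0000 cont=0.0000 V=0.0000[hold]  S*(5)=90.6419
k=4: j=0 S=75.9805 intr=37.1895 cont=35.6712 V=37.1895[EX]; j=1 S=108.1325 intr=5.0375 cont=12.4643 V=12.4643[hold]; j=2 S=153.8900 intr=0.0000 cont=1.2537 V=1.2537[hold]; j=3 S=219.0103 intr=0.0000 cont=0.0000 V=0.0000[hold]; j=4 S=311.6870 intr=0.0000 cont=0.0000 V=0.0000[hold]  S*(4)=75.9805
k=3: j=0 S=90.6419 intr=22.5281 cont=24.6319 V=24.6319[hold]; j=1 S=128.9981 intr=0.0000 cont=6.8296 V=6.8296[hold]; j=2 S=183.5851 intr=0.0000 cont=0.6254 V=0.6254[hold]; j=3 S=261.2713 intr=0.0000 cont=0.0000 V=0.0000[hold]  S*(3)=-
k=2: j=0 S=108.1325 intr=5.0375 cont=15.6191 V=15.6191[hold]; j=1 S=153.8900 intr=0.0000 cont=3.7122 V=3.7122[hold]; j=2 S=219.0103 intr=0.0000 cont=0.3120 V=0.3120[hold]  S*(2)=-
k=1: j=0 S=128.9981 intr=0.0000 cont=9.6024 V=9.6024[hold]; j=1 S=183.5851 intr=0.0000 cont=2.0041 V=2.0041[hold]  S*(1)=-
k=0: j=0 S=153.8900 intr=0.0000 cont=5.7678 V=5.7678[hold]  S*(0)=-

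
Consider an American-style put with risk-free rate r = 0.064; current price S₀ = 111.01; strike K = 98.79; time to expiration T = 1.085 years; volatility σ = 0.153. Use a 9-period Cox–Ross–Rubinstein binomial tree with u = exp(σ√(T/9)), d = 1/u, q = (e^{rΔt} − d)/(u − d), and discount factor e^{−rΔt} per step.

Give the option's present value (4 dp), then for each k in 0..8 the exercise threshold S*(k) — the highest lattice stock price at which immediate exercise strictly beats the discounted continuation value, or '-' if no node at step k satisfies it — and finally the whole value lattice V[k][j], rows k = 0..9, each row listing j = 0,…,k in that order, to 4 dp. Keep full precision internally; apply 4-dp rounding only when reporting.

price = 1.1575
boundary = - - - - 89.7589 85.1150 89.7589 85.1150 89.7589
tree:
1.1575
2.0181 0.4963
3.4314 0.9337 0.1589
5.6649 1.7211 0.3269 0.0288
9.0311 3.0940 0.6644 0.0659 0.0000
13.6750 5.3915 1.3286 0.1508 0.0000 0.0000
18.0785 9.0311 2.6017 0.3451 0.0000 0.0000 0.0000
22.2543 13.6750 4.9500 0.7895 0.0000 0.0000 0.0000 0.0000
26.2140 18.0785 9.0311 1.8066 0.0000 0.0000 0.0000 0.0000 0.0000
29.9689 22.2543 13.6750 4.1339 0.0000 0.0000 0.0000 0.0000 0.0000 0.0000

Δt=0.12056  u=1.05456  d=0.94826  q=0.55959  discount=0.99231
step 9 (expiry): payoffs max(K−S,0) = 29.9689 22.2543 13.6750 4.1339 0.0000 0.0000 0.0000 0.0000 0.0000 0.0000
step 8: (k=8,j=0): S=72.5760, (K−S)⁺=26.2140, hold=25.4547 ⇒ V=26.2140 exercise | (k=8,j=1): S=80.7115, (K−S)⁺=18.0785, hold=17.3193 ⇒ V=18.0785 exercise | (k=8,j=2): S=89.7589, (K−S)⁺=9.0311, hold=8.2718 ⇒ V=9.0311 exercise | (k=8,j=3): S=99.8205, (K−S)⁺=0.0000, hold=1.8066 ⇒ V=1.8066 continue | (k=8,j=4): S=111.0100, (K−S)⁺=0.0000, hold=0.0000 ⇒ V=0.0000 continue | (k=8,j=5): S=123.4538, (K−S)⁺=0.0000, hold=0.0000 ⇒ V=0.0000 continue | (k=8,j=6): S=137.2925, (K−S)⁺=0.0000, hold=0.0000 ⇒ V=0.0000 continue | (k=8,j=7): S=152.6824, (K−S)⁺=0.0000, hold=0.0000 ⇒ V=0.0000 continue | (k=8,j=8): S=169.7975, (K−S)⁺=0.0000, hold=0.0000 ⇒ V=0.0000 continue  boundary S*=89.7589
step 7: (k=7,j=0): S=76.5357, (K−S)⁺=22.2543, hold=21.4950 ⇒ V=22.2543 exercise | (k=7,j=1): S=85.1150, (K−S)⁺=13.6750, hold=12.9157 ⇒ V=13.6750 exercise | (k=7,j=2): S=94.6561, (K−S)⁺=4.1339, hold=4.9500 ⇒ V=4.9500 continue | (k=7,j=3): S=105.2667, (K−S)⁺=0.0000, hold=0.7895 ⇒ V=0.7895 continue | (k=7,j=4): S=117.0667, (K−S)⁺=0.0000, hold=0.0000 ⇒ V=0.0000 continue | (k=7,j=5): S=130.1894, (K−S)⁺=0.0000, hold=0.0000 ⇒ V=0.0000 continue | (k=7,j=6): S=144.7831, (K−S)⁺=0.0000, hold=0.0000 ⇒ V=0.0000 continue | (k=7,j=7): S=161.0127, (K−S)⁺=0.0000, hold=0.0000 ⇒ V=0.0000 continue  boundary S*=85.1150
step 6: (k=6,j=0): S=80.7115, (K−S)⁺=18.0785, hold=17.3193 ⇒ V=18.0785 exercise | (k=6,j=1): S=89.7589, (K−S)⁺=9.0311, hold=8.7250 ⇒ V=9.0311 exercise | (k=6,j=2): S=99.8205, (K−S)⁺=0.0000, hold=2.6017 ⇒ V=2.6017 continue | (k=6,j=3): S=111.0100, (K−S)⁺=0.0000, hold=0.3451 ⇒ V=0.3451 continue | (k=6,j=4): S=123.4538, (K−S)⁺=0.0000, hold=0.0000 ⇒ V=0.0000 continue | (k=6,j=5): S=137.2925, (K−S)⁺=0.0000, hold=0.0000 ⇒ V=0.0000 continue | (k=6,j=6): S=152.6824, (K−S)⁺=0.0000, hold=0.0000 ⇒ V=0.0000 continue  boundary S*=89.7589
step 5: (k=5,j=0): S=85.1150, (K−S)⁺=13.6750, hold=12.9157 ⇒ V=13.6750 exercise | (k=5,j=1): S=94.6561, (K−S)⁺=4.1339, hold=5.3915 ⇒ V=5.3915 continue | (k=5,j=2): S=105.2667, (K−S)⁺=0.0000, hold=1.3286 ⇒ V=1.3286 continue | (k=5,j=3): S=117.0667, (K−S)⁺=0.0000, hold=0.1508 ⇒ V=0.1508 continue | (k=5,j=4): S=130.1894, (K−S)⁺=0.0000, hold=0.0000 ⇒ V=0.0000 continue | (k=5,j=5): S=144.7831, (K−S)⁺=0.0000, hold=0.0000 ⇒ V=0.0000 continue  boundary S*=85.1150
step 4: (k=4,j=0): S=89.7589, (K−S)⁺=9.0311, hold=8.9702 ⇒ V=9.0311 exercise | (k=4,j=1): S=99.8205, (K−S)⁺=0.0000, hold=3.0940 ⇒ V=3.0940 continue | (k=4,j=2): S=111.0100, (K−S)⁺=0.0000, hold=0.6644 ⇒ V=0.6644 continue | (k=4,j=3): S=123.4538, (K−S)⁺=0.0000, hold=0.0659 ⇒ V=0.0659 continue | (k=4,j=4): S=137.2925, (K−S)⁺=0.0000, hold=0.0000 ⇒ V=0.0000 continue  boundary S*=89.7589
step 3: (k=3,j=0): S=94.6561, (K−S)⁺=4.1339, hold=5.6649 ⇒ V=5.6649 continue | (k=3,j=1): S=105.2667, (K−S)⁺=0.0000, hold=1.7211 ⇒ V=1.7211 continue | (k=3,j=2): S=117.0667, (K−S)⁺=0.0000, hold=0.3269 ⇒ V=0.3269 continue | (k=3,j=3): S=130.1894, (K−S)⁺=0.0000, hold=0.0288 ⇒ V=0.0288 continue  boundary S*=-
step 2: (k=2,j=0): S=99.8205, (K−S)⁺=0.0000, hold=3.4314 ⇒ V=3.4314 continue | (k=2,j=1): S=111.0100, (K−S)⁺=0.0000, hold=0.9337 ⇒ V=0.9337 continue | (k=2,j=2): S=123.4538, (K−S)⁺=0.0000, hold=0.1589 ⇒ V=0.1589 continue  boundary S*=-
step 1: (k=1,j=0): S=105.2667, (K−S)⁺=0.0000, hold=2.0181 ⇒ V=2.0181 continue | (k=1,j=1): S=117.0667, (K−S)⁺=0.0000, hold=0.4963 ⇒ V=0.4963 continue  boundary S*=-
step 0: (k=0,j=0): S=111.0100, (K−S)⁺=0.0000, hold=1.1575 ⇒ V=1.1575 continue  boundary S*=-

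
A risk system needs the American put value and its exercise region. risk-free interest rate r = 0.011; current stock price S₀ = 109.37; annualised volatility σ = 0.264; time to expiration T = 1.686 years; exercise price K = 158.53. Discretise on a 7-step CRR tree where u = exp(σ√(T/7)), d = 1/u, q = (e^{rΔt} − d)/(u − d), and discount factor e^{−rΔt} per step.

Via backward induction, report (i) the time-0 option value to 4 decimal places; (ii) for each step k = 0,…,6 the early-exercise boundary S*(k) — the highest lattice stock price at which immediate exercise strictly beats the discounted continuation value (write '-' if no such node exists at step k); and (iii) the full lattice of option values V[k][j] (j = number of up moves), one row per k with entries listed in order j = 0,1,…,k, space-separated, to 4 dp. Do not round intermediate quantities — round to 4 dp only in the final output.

price = 50.6400
boundary = - 96.0792 84.4035 96.0792 109.3700 96.0792 109.3700
tree:
50.6400
62.4508 38.0161
74.1265 49.7490 25.4072
84.3833 62.4508 36.1466 13.8138
93.3937 74.1265 49.1600 22.1282 4.8058
101.3092 84.3833 62.4508 34.0464 9.2286 0.0000
108.2627 93.3937 74.1265 49.1600 17.7216 0.0000 0.0000
114.3713 101.3092 84.3833 62.4508 34.0307 0.0000 0.0000 0.0000

Δt=0.24086, u=1.13833, d=0.87848, q=0.47786, disc=e^(-rΔt)=0.99735
k=7 terminal: V=max(K-S,0) → 114.3713 101.3092 84.3833 62.4508 34.0307 0.0000 0.0000 0.0000
k=6: j=0 S=50.2673 intr=108.2627 cont=107.8433 V=108.2627[EX]; j=1 S=65.1363 intr=93.3937 cont=92.9743 V=93.3937[EX]; j=2 S=84.4035 intr=74.1265 cont=73.7070 V=74.1265[EX]; j=3 S=109.3700 intr=49.1600 cont=48.7405 V=49.1600[EX]; j=4 S=141.7216 intr=16.8084 cont=17.7216 V=17.7216[hold]; j=5 S=183.6427 intr=0.0000 cont=0.0000 V=0.0000[hold]; j=6 S=237.9640 intr=0.0000 cont=0.0000 V=0.0000[hold]  S*(6)=109.3700
k=5: j=0 S=57.2208 intr=101.3092 cont=100.8897 V=101.3092[EX]; j=1 S=74.1467 intr=84.3833 cont=83.9639 V=84.3833[EX]; j=2 S=96.0792 intr=62.4508 cont=62.0313 V=62.4508[EX]; j=3 S=124.4993 intr=34.0307 cont=34.0464 V=34.0464[hold]; j=4 S=161.3261 intr=0.0000 cont=9.2286 V=9.2286[hold]; j=5 S=209.0463 intr=0.0000 cont=0.0000 V=0.0000[hold]  S*(5)=96.0792
k=4: j=0 S=65.1363 intr=93.3937 cont=92.9743 V=93.3937[EX]; j=1 S=84.4035 intr=74.1265 cont=73.7070 V=74.1265[EX]; j=2 S=109.3700 intr=49.1600 cont=48.7481 V=49.1600[EX]; j=3 S=141.7216 intr=16.8084 cont=22.1282 V=22.1282[hold]; j=4 S=183.6427 intr=0.0000 cont=4.8058 V=4.8058[hold]  S*(4)=109.3700
k=3: j=0 S=74.1467 intr=84.3833 cont=83.9639 V=84.3833[EX]; j=1 S=96.0792 intr=62.4508 cont=62.0313 V=62.4508[EX]; j=2 S=124.4993 intr=34.0307 cont=36.1466 V=36.1466[hold]; j=3 S=161.3261 intr=0.0000 cont=13.8138 V=13.8138[hold]  S*(3)=96.0792
k=2: j=0 S=84.4035 intr=74.1265 cont=73.7070 V=74.1265[EX]; j=1 S=109.3700 intr=49.1600 cont=49.7490 V=49.7490[hold]; j=2 S=141.7216 intr=16.8084 cont=25.4072 V=25.4072[hold]  S*(2)=84.4035
k=1: j=0 S=96.0792 intr=62.4508 cont=62.3121 V=62.4508[EX]; j=1 S=124.4993 intr=34.0307 cont=38.0161 V=38.0161[hold]  S*(1)=96.0792
k=0: j=0 S=109.3700 intr=49.1600 cont=50.6400 V=50.6400[hold]  S*(0)=-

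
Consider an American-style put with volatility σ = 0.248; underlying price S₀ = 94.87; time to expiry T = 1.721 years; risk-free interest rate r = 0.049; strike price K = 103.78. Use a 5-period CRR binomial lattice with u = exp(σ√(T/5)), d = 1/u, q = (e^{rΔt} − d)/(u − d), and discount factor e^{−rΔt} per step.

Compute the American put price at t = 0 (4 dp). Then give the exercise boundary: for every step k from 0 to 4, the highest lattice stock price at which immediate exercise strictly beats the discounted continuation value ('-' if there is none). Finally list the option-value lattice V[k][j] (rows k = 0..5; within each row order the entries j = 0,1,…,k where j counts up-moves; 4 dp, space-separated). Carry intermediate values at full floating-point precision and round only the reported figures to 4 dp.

Δt=0.34420  u=1.15662  d=0.86459  q=0.52193  discount=0.98328
step 5 (expiry): payoffs max(K−S,0) = 57.9464 42.4657 21.7562 0.0000 0.0000 0.0000
step 4: (k=4,j=0): S=53.0118, (K−S)⁺=50.7682, hold=49.0325 ⇒ V=50.7682 exercise | (k=4,j=1): S=70.9171, (K−S)⁺=32.8629, hold=31.1273 ⇒ V=32.8629 exercise | (k=4,j=2): S=94.8700, (K−S)⁺=8.9100, hold=10.2269 ⇒ V=10.2269 continue | (k=4,j=3): S=126.9132, (K−S)⁺=0.0000, hold=0.0000 ⇒ V=0.0000 continue | (k=4,j=4): S=169.7794, (K−S)⁺=0.0000, hold=0.0000 ⇒ V=0.0000 continue  boundary S*=70.9171
step 3: (k=3,j=0): S=61.3143, (K−S)⁺=42.4657, hold=40.7300 ⇒ V=42.4657 exercise | (k=3,j=1): S=82.0238, (K−S)⁺=21.7562, hold=20.6964 ⇒ V=21.7562 exercise | (k=3,j=2): S=109.7281, (K−S)⁺=0.0000, hold=4.8074 ⇒ V=4.8074 continue | (k=3,j=3): S=146.7898, (K−S)⁺=0.0000, hold=0.0000 ⇒ V=0.0000 continue  boundary S*=82.0238
step 2: (k=2,j=0): S=70.9171, (K−S)⁺=32.8629, hold=31.1273 ⇒ V=32.8629 exercise | (k=2,j=1): S=94.8700, (K−S)⁺=8.9100, hold=12.6941 ⇒ V=12.6941 continue | (k=2,j=2): S=126.9132, (K−S)⁺=0.0000, hold=2.2598 ⇒ V=2.2598 continue  boundary S*=70.9171
step 1: (k=1,j=0): S=82.0238, (K−S)⁺=21.7562, hold=21.9626 ⇒ V=21.9626 continue | (k=1,j=1): S=109.7281, (K−S)⁺=0.0000, hold=7.1269 ⇒ V=7.1269 continue  boundary S*=-
step 0: (k=0,j=0): S=94.8700, (K−S)⁺=8.9100, hold=13.9815 ⇒ V=13.9815 continue  boundary S*=-

price = 13.9815
boundary = - - 70.9171 82.0238 70.9171
tree:
13.9815
21.9626 7.1269
32.8629 12.6941 2.2598
42.4657 21.7562 4.8074 0.0000
50.7682 32.8629 10.2269 0.0000 0.0000
57.9464 42.4657 21.7562 0.0000 0.0000 0.0000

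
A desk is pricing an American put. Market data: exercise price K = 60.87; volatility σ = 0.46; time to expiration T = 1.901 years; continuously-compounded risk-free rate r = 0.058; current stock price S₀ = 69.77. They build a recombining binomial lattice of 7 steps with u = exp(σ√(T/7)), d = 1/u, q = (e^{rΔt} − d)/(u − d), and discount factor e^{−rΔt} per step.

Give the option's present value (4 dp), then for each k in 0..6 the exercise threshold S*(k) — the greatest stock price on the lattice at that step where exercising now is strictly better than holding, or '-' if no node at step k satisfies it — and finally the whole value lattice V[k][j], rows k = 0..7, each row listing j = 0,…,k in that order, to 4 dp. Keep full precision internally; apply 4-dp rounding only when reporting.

price = 9.7917
boundary = - - - 33.9895 26.7446 33.9895 43.1969
tree:
9.7917
14.1537 5.2634
19.8570 8.2781 2.0832
26.8805 12.7028 3.6290 0.4320
34.1254 18.8813 6.2494 0.8329 0.0000
39.8260 26.8805 10.6079 1.6061 0.0000 0.0000
44.3115 34.1254 17.6731 3.0969 0.0000 0.0000 0.0000
47.8410 39.8260 26.8805 5.9715 0.0000 0.0000 0.0000 0.0000

Δt=0.27157  u=1.27089  d=0.78685  q=0.47315  discount=0.98437
step 7 (expiry): payoffs max(K−S,0) = 47.8410 39.8260 26.8805 5.9715 0.0000 0.0000 0.0000 0.0000
step 6: (k=6,j=0): S=16.5585, (K−S)⁺=44.3115, hold=43.3603 ⇒ V=44.3115 exercise | (k=6,j=1): S=26.7446, (K−S)⁺=34.1254, hold=33.1741 ⇒ V=34.1254 exercise | (k=6,j=2): S=43.1969, (K−S)⁺=17.6731, hold=16.7218 ⇒ V=17.6731 exercise | (k=6,j=3): S=69.7700, (K−S)⁺=0.0000, hold=3.0969 ⇒ V=3.0969 continue | (k=6,j=4): S=112.6898, (K−S)⁺=0.0000, hold=0.0000 ⇒ V=0.0000 continue | (k=6,j=5): S=182.0123, (K−S)⁺=0.0000, hold=0.0000 ⇒ V=0.0000 continue | (k=6,j=6): S=293.9794, (K−S)⁺=0.0000, hold=0.0000 ⇒ V=0.0000 continue  boundary S*=43.1969
step 5: (k=5,j=0): S=21.0440, (K−S)⁺=39.8260, hold=38.8747 ⇒ V=39.8260 exercise | (k=5,j=1): S=33.9895, (K−S)⁺=26.8805, hold=25.9292 ⇒ V=26.8805 exercise | (k=5,j=2): S=54.8985, (K−S)⁺=5.9715, hold=10.6079 ⇒ V=10.6079 continue | (k=5,j=3): S=88.6700, (K−S)⁺=0.0000, hold=1.6061 ⇒ V=1.6061 continue | (k=5,j=4): S=143.2164, (K−S)⁺=0.0000, hold=0.0000 ⇒ V=0.0000 continue | (k=5,j=5): S=231.3177, (K−S)⁺=0.0000, hold=0.0000 ⇒ V=0.0000 continue  boundary S*=33.9895
step 4: (k=4,j=0): S=26.7446, (K−S)⁺=34.1254, hold=33.1741 ⇒ V=34.1254 exercise | (k=4,j=1): S=43.1969, (K−S)⁺=17.6731, hold=18.8813 ⇒ V=18.8813 continue | (k=4,j=2): S=69.7700, (K−S)⁺=0.0000, hold=6.2494 ⇒ V=6.2494 continue | (k=4,j=3): S=112.6898, (K−S)⁺=0.0000, hold=0.8329 ⇒ V=0.8329 continue | (k=4,j=4): S=182.0123, (K−S)⁺=0.0000, hold=0.0000 ⇒ V=0.0000 continue  boundary S*=26.7446
step 3: (k=3,j=0): S=33.9895, (K−S)⁺=26.8805, hold=26.4920 ⇒ V=26.8805 exercise | (k=3,j=1): S=54.8985, (K−S)⁺=5.9715, hold=12.7028 ⇒ V=12.7028 continue | (k=3,j=2): S=88.6700, (K−S)⁺=0.0000, hold=3.6290 ⇒ V=3.6290 continue | (k=3,j=3): S=143.2164, (K−S)⁺=0.0000, hold=0.4320 ⇒ V=0.4320 continue  boundary S*=33.9895
step 2: (k=2,j=0): S=43.1969, (K−S)⁺=17.6731, hold=19.8570 ⇒ V=19.8570 continue | (k=2,j=1): S=69.7700, (K−S)⁺=0.0000, hold=8.2781 ⇒ V=8.2781 continue | (k=2,j=2): S=112.6898, (K−S)⁺=0.0000, hold=2.0832 ⇒ V=2.0832 continue  boundary S*=-
step 1: (k=1,j=0): S=54.8985, (K−S)⁺=5.9715, hold=14.1537 ⇒ V=14.1537 continue | (k=1,j=1): S=88.6700, (K−S)⁺=0.0000, hold=5.2634 ⇒ V=5.2634 continue  boundary S*=-
step 0: (k=0,j=0): S=69.7700, (K−S)⁺=0.0000, hold=9.7917 ⇒ V=9.7917 continue  boundary S*=-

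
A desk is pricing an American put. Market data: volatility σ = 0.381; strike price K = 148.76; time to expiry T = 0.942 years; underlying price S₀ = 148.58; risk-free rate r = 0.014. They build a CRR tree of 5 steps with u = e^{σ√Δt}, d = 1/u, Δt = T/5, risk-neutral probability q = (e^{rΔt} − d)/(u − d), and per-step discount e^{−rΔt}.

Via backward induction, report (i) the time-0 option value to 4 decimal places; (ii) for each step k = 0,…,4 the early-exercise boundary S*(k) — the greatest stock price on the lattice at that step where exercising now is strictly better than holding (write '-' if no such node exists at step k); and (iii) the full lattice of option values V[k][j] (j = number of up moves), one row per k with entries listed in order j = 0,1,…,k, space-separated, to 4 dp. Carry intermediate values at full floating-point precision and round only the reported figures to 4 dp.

price = 22.0673
boundary = - - - 90.4687 106.7380
tree:
22.0673
31.7566 11.1202
44.0394 17.9006 3.4350
58.2913 28.0029 6.4580 0.0000
72.0808 42.0220 12.1416 0.0000 0.0000
83.7685 58.2913 22.8270 0.0000 0.0000 0.0000

params: Δt=0.18840 u=1.17983 d=0.84758 q=0.46670 e^(-rΔt)=0.99737
t_5 payoffs: 83.7685 58.2913 22.8270 0.0000 0.0000 0.0000
t_4: node(4,0) S=76.6792 payoff=72.0808 vs cont=71.6890 → 72.0808 [stop]  node(4,1) S=106.7380 payoff=42.0220 vs cont=41.6302 → 42.0220 [stop]  node(4,2) S=148.5800 payoff=0.1800 vs cont=12.1416 → 12.1416 [wait]  node(4,3) S=206.8244 payoff=0.0000 vs cont=0.0000 → 0.0000 [wait]  node(4,4) S=287.9010 payoff=0.0000 vs cont=0.0000 → 0.0000 [wait]  ⇒ S*(4)=106.7380
t_3: node(3,0) S=90.4687 payoff=58.2913 vs cont=57.8995 → 58.2913 [stop]  node(3,1) S=125.9330 payoff=22.8270 vs cont=28.0029 → 28.0029 [wait]  node(3,2) S=175.2997 payoff=0.0000 vs cont=6.4580 → 6.4580 [wait]  node(3,3) S=244.0184 payoff=0.0000 vs cont=0.0000 → 0.0000 [wait]  ⇒ S*(3)=90.4687
t_2: node(2,0) S=106.7380 payoff=42.0220 vs cont=44.0394 → 44.0394 [wait]  node(2,1) S=148.5800 payoff=0.1800 vs cont=17.9006 → 17.9006 [wait]  node(2,2) S=206.8244 payoff=0.0000 vs cont=3.4350 → 3.4350 [wait]  ⇒ S*(2)=-
t_1: node(1,0) S=125.9330 payoff=22.8270 vs cont=31.7566 → 31.7566 [wait]  node(1,1) S=175.2997 payoff=0.0000 vs cont=11.1202 → 11.1202 [wait]  ⇒ S*(1)=-
t_0: node(0,0) S=148.5800 payoff=0.1800 vs cont=22.0673 → 22.0673 [wait]  ⇒ S*(0)=-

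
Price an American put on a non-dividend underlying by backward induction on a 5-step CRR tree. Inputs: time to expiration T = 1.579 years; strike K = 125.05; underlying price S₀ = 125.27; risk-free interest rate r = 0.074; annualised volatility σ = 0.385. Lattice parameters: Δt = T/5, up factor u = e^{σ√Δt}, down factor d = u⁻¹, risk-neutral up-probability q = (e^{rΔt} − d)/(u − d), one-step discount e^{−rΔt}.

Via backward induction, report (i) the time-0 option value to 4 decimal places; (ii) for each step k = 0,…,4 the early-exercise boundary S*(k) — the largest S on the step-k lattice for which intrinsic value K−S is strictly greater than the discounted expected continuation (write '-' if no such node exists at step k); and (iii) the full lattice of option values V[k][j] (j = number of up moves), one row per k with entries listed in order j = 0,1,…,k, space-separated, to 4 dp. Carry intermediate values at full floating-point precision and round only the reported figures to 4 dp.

price = 18.7640
boundary = - - 81.2687 65.4579 81.2687
tree:
18.7640
29.2186 9.2104
43.7813 16.0565 2.8088
59.5921 27.1326 5.7543 0.0000
72.3270 43.7813 11.7887 0.0000 0.0000
82.5843 59.5921 24.1514 0.0000 0.0000 0.0000

Δt=0.31580  u=1.24154  d=0.80545  q=0.50034  discount=0.97690
step 5 (expiry): payoffs max(K−S,0) = 82.5843 59.5921 24.1514 0.0000 0.0000 0.0000
step 4: (k=4,j=0): S=52.7230, (K−S)⁺=72.3270, hold=69.4386 ⇒ V=72.3270 exercise | (k=4,j=1): S=81.2687, (K−S)⁺=43.7813, hold=40.8928 ⇒ V=43.7813 exercise | (k=4,j=2): S=125.2700, (K−S)⁺=0.0000, hold=11.7887 ⇒ V=11.7887 continue | (k=4,j=3): S=193.0948, (K−S)⁺=0.0000, hold=0.0000 ⇒ V=0.0000 continue | (k=4,j=4): S=297.6419, (K−S)⁺=0.0000, hold=0.0000 ⇒ V=0.0000 continue  boundary S*=81.2687
step 3: (k=3,j=0): S=65.4579, (K−S)⁺=59.5921, hold=56.7037 ⇒ V=59.5921 exercise | (k=3,j=1): S=100.8986, (K−S)⁺=24.1514, hold=27.1326 ⇒ V=27.1326 continue | (k=3,j=2): S=155.5281, (K−S)⁺=0.0000, hold=5.7543 ⇒ V=5.7543 continue | (k=3,j=3): S=239.7355, (K−S)⁺=0.0000, hold=0.0000 ⇒ V=0.0000 continue  boundary S*=65.4579
step 2: (k=2,j=0): S=81.2687, (K−S)⁺=43.7813, hold=42.3500 ⇒ V=43.7813 exercise | (k=2,j=1): S=125.2700, (K−S)⁺=0.0000, hold=16.0565 ⇒ V=16.0565 continue | (k=2,j=2): S=193.0948, (K−S)⁺=0.0000, hold=2.8088 ⇒ V=2.8088 continue  boundary S*=81.2687
step 1: (k=1,j=0): S=100.8986, (K−S)⁺=24.1514, hold=29.2186 ⇒ V=29.2186 continue | (k=1,j=1): S=155.5281, (K−S)⁺=0.0000, hold=9.2104 ⇒ V=9.2104 continue  boundary S*=-
step 0: (k=0,j=0): S=125.2700, (K−S)⁺=0.0000, hold=18.7640 ⇒ V=18.7640 continue  boundary S*=-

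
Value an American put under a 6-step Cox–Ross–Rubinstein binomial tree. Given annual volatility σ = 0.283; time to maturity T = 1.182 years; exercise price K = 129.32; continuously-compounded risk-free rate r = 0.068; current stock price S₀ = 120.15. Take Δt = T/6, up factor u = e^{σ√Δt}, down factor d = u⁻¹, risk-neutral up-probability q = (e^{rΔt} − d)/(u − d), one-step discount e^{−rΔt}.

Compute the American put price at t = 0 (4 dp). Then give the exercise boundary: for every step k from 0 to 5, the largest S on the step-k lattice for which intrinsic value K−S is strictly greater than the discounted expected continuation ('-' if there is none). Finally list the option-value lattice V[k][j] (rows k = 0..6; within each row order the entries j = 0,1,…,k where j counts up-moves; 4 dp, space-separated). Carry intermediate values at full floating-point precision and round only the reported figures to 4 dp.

price = 16.2746
boundary = - - 93.4591 82.4272 93.4591 105.9675
tree:
16.2746
24.6062 9.0712
35.8609 14.9431 3.9326
46.8928 23.7273 7.2910 0.9610
56.6225 35.8609 13.2373 2.0383 0.0000
65.2038 46.8928 23.3525 4.3233 0.0000 0.0000
72.7720 56.6225 35.8609 9.1700 0.0000 0.0000 0.0000

params: Δt=0.19700 u=1.13384 d=0.88196 q=0.52218 e^(-rΔt)=0.98669
t_6 payoffs: 72.7720 56.6225 35.8609 9.1700 0.0000 0.0000 0.0000
t_5: node(5,0) S=64.1162 payoff=65.2038 vs cont=63.4829 → 65.2038 [stop]  node(5,1) S=82.4272 payoff=46.8928 vs cont=45.1720 → 46.8928 [stop]  node(5,2) S=105.9675 payoff=23.3525 vs cont=21.6317 → 23.3525 [stop]  node(5,3) S=136.2307 payoff=0.0000 vs cont=4.3233 → 4.3233 [wait]  node(5,4) S=175.1367 payoff=0.0000 vs cont=0.0000 → 0.0000 [wait]  node(5,5) S=225.1539 payoff=0.0000 vs cont=0.0000 → 0.0000 [wait]  ⇒ S*(5)=105.9675
t_4: node(4,0) S=72.6975 payoff=56.6225 vs cont=54.9017 → 56.6225 [stop]  node(4,1) S=93.4591 payoff=35.8609 vs cont=34.1401 → 35.8609 [stop]  node(4,2) S=120.1500 payoff=9.1700 vs cont=13.2373 → 13.2373 [wait]  node(4,3) S=154.4636 payoff=0.0000 vs cont=2.0383 → 2.0383 [wait]  node(4,4) S=198.5767 payoff=0.0000 vs cont=0.0000 → 0.0000 [wait]  ⇒ S*(4)=93.4591
t_3: node(3,0) S=82.4272 payoff=46.8928 vs cont=45.1720 → 46.8928 [stop]  node(3,1) S=105.9675 payoff=23.3525 vs cont=23.7273 → 23.7273 [wait]  node(3,2) S=136.2307 payoff=0.0000 vs cont=7.2910 → 7.2910 [wait]  node(3,3) S=175.1367 payoff=0.0000 vs cont=0.9610 → 0.9610 [wait]  ⇒ S*(3)=82.4272
t_2: node(2,0) S=93.4591 payoff=35.8609 vs cont=34.3332 → 35.8609 [stop]  node(2,1) S=120.1500 payoff=9.1700 vs cont=14.9431 → 14.9431 [wait]  node(2,2) S=154.4636 payoff=0.0000 vs cont=3.9326 → 3.9326 [wait]  ⇒ S*(2)=93.4591
t_1: node(1,0) S=105.9675 payoff=23.3525 vs cont=24.6062 → 24.6062 [wait]  node(1,1) S=136.2307 payoff=0.0000 vs cont=9.0712 → 9.0712 [wait]  ⇒ S*(1)=-
t_0: node(0,0) S=120.1500 payoff=9.1700 vs cont=16.2746 → 16.2746 [wait]  ⇒ S*(0)=-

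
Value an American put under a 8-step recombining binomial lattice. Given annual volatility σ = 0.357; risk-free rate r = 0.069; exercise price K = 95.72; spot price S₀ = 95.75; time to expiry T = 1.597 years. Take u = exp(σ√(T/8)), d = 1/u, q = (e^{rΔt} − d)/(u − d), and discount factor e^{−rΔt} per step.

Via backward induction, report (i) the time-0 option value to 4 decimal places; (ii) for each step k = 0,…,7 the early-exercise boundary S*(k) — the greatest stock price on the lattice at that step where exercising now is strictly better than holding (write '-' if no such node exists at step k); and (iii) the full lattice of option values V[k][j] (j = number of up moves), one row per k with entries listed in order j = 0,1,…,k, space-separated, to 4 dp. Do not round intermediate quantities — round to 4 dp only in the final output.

params: Δt=0.19962 u=1.17293 d=0.85257 q=0.50350 e^(-rΔt)=0.98632
t_8 payoffs: 68.9924 58.9491 45.1318 26.1224 0.0000 0.0000 0.0000 0.0000 0.0000
t_7: node(7,0) S=31.3496 payoff=64.3704 vs cont=63.0610 → 64.3704 [stop]  node(7,1) S=43.1298 payoff=52.5902 vs cont=51.2808 → 52.5902 [stop]  node(7,2) S=59.3365 payoff=36.3835 vs cont=35.0741 → 36.3835 [stop]  node(7,3) S=81.6331 payoff=14.0869 vs cont=12.7924 → 14.0869 [stop]  node(7,4) S=112.3081 payoff=0.0000 vs cont=0.0000 → 0.0000 [wait]  node(7,5) S=154.5097 payoff=0.0000 vs cont=0.0000 → 0.0000 [wait]  node(7,6) S=212.5693 payoff=0.0000 vs cont=0.0000 → 0.0000 [wait]  node(7,7) S=292.4457 payoff=0.0000 vs cont=0.0000 → 0.0000 [wait]  ⇒ S*(7)=81.6331
t_6: node(6,0) S=36.7709 payoff=58.9491 vs cont=57.6396 → 58.9491 [stop]  node(6,1) S=50.5882 payoff=45.1318 vs cont=43.8224 → 45.1318 [stop]  node(6,2) S=69.5976 payoff=26.1224 vs cont=24.8130 → 26.1224 [stop]  node(6,3) S=95.7500 payoff=0.0000 vs cont=6.8984 → 6.8984 [wait]  node(6,4) S=131.7296 payoff=0.0000 vs cont=0.0000 → 0.0000 [wait]  node(6,5) S=181.2292 payoff=0.0000 vs cont=0.0000 → 0.0000 [wait]  node(6,6) S=249.3291 payoff=0.0000 vs cont=0.0000 → 0.0000 [wait]  ⇒ S*(6)=69.5976
t_5: node(5,0) S=43.1298 payoff=52.5902 vs cont=51.2808 → 52.5902 [stop]  node(5,1) S=59.3365 payoff=36.3835 vs cont=35.0741 → 36.3835 [stop]  node(5,2) S=81.6331 payoff=14.0869 vs cont=16.2182 → 16.2182 [wait]  node(5,3) S=112.3081 payoff=0.0000 vs cont=3.3782 → 3.3782 [wait]  node(5,4) S=154.5097 payoff=0.0000 vs cont=0.0000 → 0.0000 [wait]  node(5,5) S=212.5693 payoff=0.0000 vs cont=0.0000 → 0.0000 [wait]  ⇒ S*(5)=59.3365
t_4: node(4,0) S=50.5882 payoff=45.1318 vs cont=43.8224 → 45.1318 [stop]  node(4,1) S=69.5976 payoff=26.1224 vs cont=25.8715 → 26.1224 [stop]  node(4,2) S=95.7500 payoff=0.0000 vs cont=9.6198 → 9.6198 [wait]  node(4,3) S=131.7296 payoff=0.0000 vs cont=1.6543 → 1.6543 [wait]  node(4,4) S=181.2292 payoff=0.0000 vs cont=0.0000 → 0.0000 [wait]  ⇒ S*(4)=69.5976
t_3: node(3,0) S=59.3365 payoff=36.3835 vs cont=35.0741 → 36.3835 [stop]  node(3,1) S=81.6331 payoff=14.0869 vs cont=17.5697 → 17.5697 [wait]  node(3,2) S=112.3081 payoff=0.0000 vs cont=5.5325 → 5.5325 [wait]  node(3,3) S=154.5097 payoff=0.0000 vs cont=0.8101 → 0.8101 [wait]  ⇒ S*(3)=59.3365
t_2: node(2,0) S=69.5976 payoff=26.1224 vs cont=26.5426 → 26.5426 [wait]  node(2,1) S=95.7500 payoff=0.0000 vs cont=11.3515 → 11.3515 [wait]  node(2,2) S=131.7296 payoff=0.0000 vs cont=3.1116 → 3.1116 [wait]  ⇒ S*(2)=-
t_1: node(1,0) S=81.6331 payoff=14.0869 vs cont=18.6354 → 18.6354 [wait]  node(1,1) S=112.3081 payoff=0.0000 vs cont=7.1042 → 7.1042 [wait]  ⇒ S*(1)=-
t_0: node(0,0) S=95.7500 payoff=0.0000 vs cont=12.6539 → 12.6539 [wait]  ⇒ S*(0)=-

price = 12.6539
boundary = - - - 59.3365 69.5976 59.3365 69.5976 81.6331
tree:
12.6539
18.6354 7.1042
26.5426 11.3515 3.1116
36.3835 17.5697 5.5325 0.8101
45.1318 26.1224 9.6198 1.6543 0.0000
52.5902 36.3835 16.2182 3.3782 0.0000 0.0000
58.9491 45.1318 26.1224 6.8984 0.0000 0.0000 0.0000
64.3704 52.5902 36.3835 14.0869 0.0000 0.0000 0.0000 0.0000
68.9924 58.9491 45.1318 26.1224 0.0000 0.0000 0.0000 0.0000 0.0000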